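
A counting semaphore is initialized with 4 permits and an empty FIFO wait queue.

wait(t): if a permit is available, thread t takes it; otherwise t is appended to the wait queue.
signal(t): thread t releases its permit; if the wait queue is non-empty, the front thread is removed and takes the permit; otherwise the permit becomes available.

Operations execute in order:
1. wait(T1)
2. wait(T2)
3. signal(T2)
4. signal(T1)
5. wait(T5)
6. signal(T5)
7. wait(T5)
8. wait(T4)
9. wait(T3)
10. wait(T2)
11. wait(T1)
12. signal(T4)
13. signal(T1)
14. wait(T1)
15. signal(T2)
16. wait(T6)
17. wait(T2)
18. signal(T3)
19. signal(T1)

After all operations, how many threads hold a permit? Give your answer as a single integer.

Step 1: wait(T1) -> count=3 queue=[] holders={T1}
Step 2: wait(T2) -> count=2 queue=[] holders={T1,T2}
Step 3: signal(T2) -> count=3 queue=[] holders={T1}
Step 4: signal(T1) -> count=4 queue=[] holders={none}
Step 5: wait(T5) -> count=3 queue=[] holders={T5}
Step 6: signal(T5) -> count=4 queue=[] holders={none}
Step 7: wait(T5) -> count=3 queue=[] holders={T5}
Step 8: wait(T4) -> count=2 queue=[] holders={T4,T5}
Step 9: wait(T3) -> count=1 queue=[] holders={T3,T4,T5}
Step 10: wait(T2) -> count=0 queue=[] holders={T2,T3,T4,T5}
Step 11: wait(T1) -> count=0 queue=[T1] holders={T2,T3,T4,T5}
Step 12: signal(T4) -> count=0 queue=[] holders={T1,T2,T3,T5}
Step 13: signal(T1) -> count=1 queue=[] holders={T2,T3,T5}
Step 14: wait(T1) -> count=0 queue=[] holders={T1,T2,T3,T5}
Step 15: signal(T2) -> count=1 queue=[] holders={T1,T3,T5}
Step 16: wait(T6) -> count=0 queue=[] holders={T1,T3,T5,T6}
Step 17: wait(T2) -> count=0 queue=[T2] holders={T1,T3,T5,T6}
Step 18: signal(T3) -> count=0 queue=[] holders={T1,T2,T5,T6}
Step 19: signal(T1) -> count=1 queue=[] holders={T2,T5,T6}
Final holders: {T2,T5,T6} -> 3 thread(s)

Answer: 3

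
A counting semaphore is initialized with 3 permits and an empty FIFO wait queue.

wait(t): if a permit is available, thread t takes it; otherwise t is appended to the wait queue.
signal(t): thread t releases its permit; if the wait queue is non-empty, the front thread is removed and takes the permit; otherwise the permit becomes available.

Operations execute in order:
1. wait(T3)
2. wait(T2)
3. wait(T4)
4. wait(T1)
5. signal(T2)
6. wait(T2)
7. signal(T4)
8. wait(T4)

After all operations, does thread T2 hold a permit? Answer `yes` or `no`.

Answer: yes

Derivation:
Step 1: wait(T3) -> count=2 queue=[] holders={T3}
Step 2: wait(T2) -> count=1 queue=[] holders={T2,T3}
Step 3: wait(T4) -> count=0 queue=[] holders={T2,T3,T4}
Step 4: wait(T1) -> count=0 queue=[T1] holders={T2,T3,T4}
Step 5: signal(T2) -> count=0 queue=[] holders={T1,T3,T4}
Step 6: wait(T2) -> count=0 queue=[T2] holders={T1,T3,T4}
Step 7: signal(T4) -> count=0 queue=[] holders={T1,T2,T3}
Step 8: wait(T4) -> count=0 queue=[T4] holders={T1,T2,T3}
Final holders: {T1,T2,T3} -> T2 in holders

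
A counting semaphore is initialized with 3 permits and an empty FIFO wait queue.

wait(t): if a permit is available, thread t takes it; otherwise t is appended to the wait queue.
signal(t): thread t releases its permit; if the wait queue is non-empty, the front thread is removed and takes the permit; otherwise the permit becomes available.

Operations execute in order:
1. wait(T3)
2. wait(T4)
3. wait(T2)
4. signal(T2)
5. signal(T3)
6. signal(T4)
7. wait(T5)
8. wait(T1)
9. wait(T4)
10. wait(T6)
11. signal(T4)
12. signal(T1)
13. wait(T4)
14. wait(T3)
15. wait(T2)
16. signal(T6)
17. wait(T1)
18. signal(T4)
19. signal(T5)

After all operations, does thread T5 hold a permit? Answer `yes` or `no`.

Answer: no

Derivation:
Step 1: wait(T3) -> count=2 queue=[] holders={T3}
Step 2: wait(T4) -> count=1 queue=[] holders={T3,T4}
Step 3: wait(T2) -> count=0 queue=[] holders={T2,T3,T4}
Step 4: signal(T2) -> count=1 queue=[] holders={T3,T4}
Step 5: signal(T3) -> count=2 queue=[] holders={T4}
Step 6: signal(T4) -> count=3 queue=[] holders={none}
Step 7: wait(T5) -> count=2 queue=[] holders={T5}
Step 8: wait(T1) -> count=1 queue=[] holders={T1,T5}
Step 9: wait(T4) -> count=0 queue=[] holders={T1,T4,T5}
Step 10: wait(T6) -> count=0 queue=[T6] holders={T1,T4,T5}
Step 11: signal(T4) -> count=0 queue=[] holders={T1,T5,T6}
Step 12: signal(T1) -> count=1 queue=[] holders={T5,T6}
Step 13: wait(T4) -> count=0 queue=[] holders={T4,T5,T6}
Step 14: wait(T3) -> count=0 queue=[T3] holders={T4,T5,T6}
Step 15: wait(T2) -> count=0 queue=[T3,T2] holders={T4,T5,T6}
Step 16: signal(T6) -> count=0 queue=[T2] holders={T3,T4,T5}
Step 17: wait(T1) -> count=0 queue=[T2,T1] holders={T3,T4,T5}
Step 18: signal(T4) -> count=0 queue=[T1] holders={T2,T3,T5}
Step 19: signal(T5) -> count=0 queue=[] holders={T1,T2,T3}
Final holders: {T1,T2,T3} -> T5 not in holders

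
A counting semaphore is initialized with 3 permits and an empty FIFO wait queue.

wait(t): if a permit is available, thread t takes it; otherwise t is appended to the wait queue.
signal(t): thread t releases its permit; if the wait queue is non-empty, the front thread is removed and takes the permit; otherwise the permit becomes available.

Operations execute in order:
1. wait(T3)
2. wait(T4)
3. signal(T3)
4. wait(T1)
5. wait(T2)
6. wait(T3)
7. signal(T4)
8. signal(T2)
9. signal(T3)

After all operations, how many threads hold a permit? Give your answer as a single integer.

Step 1: wait(T3) -> count=2 queue=[] holders={T3}
Step 2: wait(T4) -> count=1 queue=[] holders={T3,T4}
Step 3: signal(T3) -> count=2 queue=[] holders={T4}
Step 4: wait(T1) -> count=1 queue=[] holders={T1,T4}
Step 5: wait(T2) -> count=0 queue=[] holders={T1,T2,T4}
Step 6: wait(T3) -> count=0 queue=[T3] holders={T1,T2,T4}
Step 7: signal(T4) -> count=0 queue=[] holders={T1,T2,T3}
Step 8: signal(T2) -> count=1 queue=[] holders={T1,T3}
Step 9: signal(T3) -> count=2 queue=[] holders={T1}
Final holders: {T1} -> 1 thread(s)

Answer: 1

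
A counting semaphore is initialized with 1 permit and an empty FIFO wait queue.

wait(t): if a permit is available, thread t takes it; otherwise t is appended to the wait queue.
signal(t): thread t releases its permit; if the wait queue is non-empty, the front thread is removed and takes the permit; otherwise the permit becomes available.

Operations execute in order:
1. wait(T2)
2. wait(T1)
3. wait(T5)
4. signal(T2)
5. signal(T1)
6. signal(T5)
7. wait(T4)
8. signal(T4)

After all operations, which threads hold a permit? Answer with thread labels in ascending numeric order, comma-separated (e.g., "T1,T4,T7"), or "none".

Answer: none

Derivation:
Step 1: wait(T2) -> count=0 queue=[] holders={T2}
Step 2: wait(T1) -> count=0 queue=[T1] holders={T2}
Step 3: wait(T5) -> count=0 queue=[T1,T5] holders={T2}
Step 4: signal(T2) -> count=0 queue=[T5] holders={T1}
Step 5: signal(T1) -> count=0 queue=[] holders={T5}
Step 6: signal(T5) -> count=1 queue=[] holders={none}
Step 7: wait(T4) -> count=0 queue=[] holders={T4}
Step 8: signal(T4) -> count=1 queue=[] holders={none}
Final holders: none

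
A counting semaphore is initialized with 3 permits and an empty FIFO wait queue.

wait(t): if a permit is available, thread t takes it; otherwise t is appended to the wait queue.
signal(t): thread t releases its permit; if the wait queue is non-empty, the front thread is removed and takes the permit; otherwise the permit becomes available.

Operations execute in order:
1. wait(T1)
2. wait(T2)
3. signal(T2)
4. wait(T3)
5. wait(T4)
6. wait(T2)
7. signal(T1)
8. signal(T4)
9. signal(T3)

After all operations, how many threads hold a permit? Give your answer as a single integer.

Answer: 1

Derivation:
Step 1: wait(T1) -> count=2 queue=[] holders={T1}
Step 2: wait(T2) -> count=1 queue=[] holders={T1,T2}
Step 3: signal(T2) -> count=2 queue=[] holders={T1}
Step 4: wait(T3) -> count=1 queue=[] holders={T1,T3}
Step 5: wait(T4) -> count=0 queue=[] holders={T1,T3,T4}
Step 6: wait(T2) -> count=0 queue=[T2] holders={T1,T3,T4}
Step 7: signal(T1) -> count=0 queue=[] holders={T2,T3,T4}
Step 8: signal(T4) -> count=1 queue=[] holders={T2,T3}
Step 9: signal(T3) -> count=2 queue=[] holders={T2}
Final holders: {T2} -> 1 thread(s)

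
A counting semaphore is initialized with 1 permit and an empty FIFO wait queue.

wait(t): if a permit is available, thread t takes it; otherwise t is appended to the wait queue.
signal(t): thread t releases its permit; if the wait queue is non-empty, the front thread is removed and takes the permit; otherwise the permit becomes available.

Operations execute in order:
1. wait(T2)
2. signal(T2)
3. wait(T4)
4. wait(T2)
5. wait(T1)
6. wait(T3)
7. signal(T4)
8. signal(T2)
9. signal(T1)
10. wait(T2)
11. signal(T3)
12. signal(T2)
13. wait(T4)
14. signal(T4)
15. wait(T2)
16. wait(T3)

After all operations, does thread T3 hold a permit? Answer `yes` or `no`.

Step 1: wait(T2) -> count=0 queue=[] holders={T2}
Step 2: signal(T2) -> count=1 queue=[] holders={none}
Step 3: wait(T4) -> count=0 queue=[] holders={T4}
Step 4: wait(T2) -> count=0 queue=[T2] holders={T4}
Step 5: wait(T1) -> count=0 queue=[T2,T1] holders={T4}
Step 6: wait(T3) -> count=0 queue=[T2,T1,T3] holders={T4}
Step 7: signal(T4) -> count=0 queue=[T1,T3] holders={T2}
Step 8: signal(T2) -> count=0 queue=[T3] holders={T1}
Step 9: signal(T1) -> count=0 queue=[] holders={T3}
Step 10: wait(T2) -> count=0 queue=[T2] holders={T3}
Step 11: signal(T3) -> count=0 queue=[] holders={T2}
Step 12: signal(T2) -> count=1 queue=[] holders={none}
Step 13: wait(T4) -> count=0 queue=[] holders={T4}
Step 14: signal(T4) -> count=1 queue=[] holders={none}
Step 15: wait(T2) -> count=0 queue=[] holders={T2}
Step 16: wait(T3) -> count=0 queue=[T3] holders={T2}
Final holders: {T2} -> T3 not in holders

Answer: no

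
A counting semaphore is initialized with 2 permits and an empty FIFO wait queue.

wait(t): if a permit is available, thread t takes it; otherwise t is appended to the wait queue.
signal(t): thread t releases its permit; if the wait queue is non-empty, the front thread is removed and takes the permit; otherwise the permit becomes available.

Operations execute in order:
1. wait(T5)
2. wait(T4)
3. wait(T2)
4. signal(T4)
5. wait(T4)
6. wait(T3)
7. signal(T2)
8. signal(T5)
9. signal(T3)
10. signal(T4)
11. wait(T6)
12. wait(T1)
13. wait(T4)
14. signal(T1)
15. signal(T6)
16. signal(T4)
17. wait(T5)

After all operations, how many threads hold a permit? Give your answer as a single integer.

Answer: 1

Derivation:
Step 1: wait(T5) -> count=1 queue=[] holders={T5}
Step 2: wait(T4) -> count=0 queue=[] holders={T4,T5}
Step 3: wait(T2) -> count=0 queue=[T2] holders={T4,T5}
Step 4: signal(T4) -> count=0 queue=[] holders={T2,T5}
Step 5: wait(T4) -> count=0 queue=[T4] holders={T2,T5}
Step 6: wait(T3) -> count=0 queue=[T4,T3] holders={T2,T5}
Step 7: signal(T2) -> count=0 queue=[T3] holders={T4,T5}
Step 8: signal(T5) -> count=0 queue=[] holders={T3,T4}
Step 9: signal(T3) -> count=1 queue=[] holders={T4}
Step 10: signal(T4) -> count=2 queue=[] holders={none}
Step 11: wait(T6) -> count=1 queue=[] holders={T6}
Step 12: wait(T1) -> count=0 queue=[] holders={T1,T6}
Step 13: wait(T4) -> count=0 queue=[T4] holders={T1,T6}
Step 14: signal(T1) -> count=0 queue=[] holders={T4,T6}
Step 15: signal(T6) -> count=1 queue=[] holders={T4}
Step 16: signal(T4) -> count=2 queue=[] holders={none}
Step 17: wait(T5) -> count=1 queue=[] holders={T5}
Final holders: {T5} -> 1 thread(s)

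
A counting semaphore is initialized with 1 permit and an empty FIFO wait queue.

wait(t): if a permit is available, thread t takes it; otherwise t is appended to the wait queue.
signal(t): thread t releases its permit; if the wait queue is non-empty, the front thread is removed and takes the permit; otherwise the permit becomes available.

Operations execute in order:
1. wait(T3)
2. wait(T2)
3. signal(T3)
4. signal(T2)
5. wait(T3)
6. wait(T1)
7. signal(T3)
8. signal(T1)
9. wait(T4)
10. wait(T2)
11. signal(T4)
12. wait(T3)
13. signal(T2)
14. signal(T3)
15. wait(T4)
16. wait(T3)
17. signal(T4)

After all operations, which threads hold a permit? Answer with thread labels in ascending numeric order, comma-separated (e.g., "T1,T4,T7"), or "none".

Answer: T3

Derivation:
Step 1: wait(T3) -> count=0 queue=[] holders={T3}
Step 2: wait(T2) -> count=0 queue=[T2] holders={T3}
Step 3: signal(T3) -> count=0 queue=[] holders={T2}
Step 4: signal(T2) -> count=1 queue=[] holders={none}
Step 5: wait(T3) -> count=0 queue=[] holders={T3}
Step 6: wait(T1) -> count=0 queue=[T1] holders={T3}
Step 7: signal(T3) -> count=0 queue=[] holders={T1}
Step 8: signal(T1) -> count=1 queue=[] holders={none}
Step 9: wait(T4) -> count=0 queue=[] holders={T4}
Step 10: wait(T2) -> count=0 queue=[T2] holders={T4}
Step 11: signal(T4) -> count=0 queue=[] holders={T2}
Step 12: wait(T3) -> count=0 queue=[T3] holders={T2}
Step 13: signal(T2) -> count=0 queue=[] holders={T3}
Step 14: signal(T3) -> count=1 queue=[] holders={none}
Step 15: wait(T4) -> count=0 queue=[] holders={T4}
Step 16: wait(T3) -> count=0 queue=[T3] holders={T4}
Step 17: signal(T4) -> count=0 queue=[] holders={T3}
Final holders: T3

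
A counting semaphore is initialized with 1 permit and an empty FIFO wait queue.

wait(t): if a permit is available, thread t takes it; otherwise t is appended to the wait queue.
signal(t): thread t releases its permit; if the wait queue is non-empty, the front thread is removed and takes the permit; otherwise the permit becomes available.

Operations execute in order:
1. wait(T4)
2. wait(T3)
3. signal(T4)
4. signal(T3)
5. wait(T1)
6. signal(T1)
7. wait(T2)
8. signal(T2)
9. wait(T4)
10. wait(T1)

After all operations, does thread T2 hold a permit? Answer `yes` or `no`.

Answer: no

Derivation:
Step 1: wait(T4) -> count=0 queue=[] holders={T4}
Step 2: wait(T3) -> count=0 queue=[T3] holders={T4}
Step 3: signal(T4) -> count=0 queue=[] holders={T3}
Step 4: signal(T3) -> count=1 queue=[] holders={none}
Step 5: wait(T1) -> count=0 queue=[] holders={T1}
Step 6: signal(T1) -> count=1 queue=[] holders={none}
Step 7: wait(T2) -> count=0 queue=[] holders={T2}
Step 8: signal(T2) -> count=1 queue=[] holders={none}
Step 9: wait(T4) -> count=0 queue=[] holders={T4}
Step 10: wait(T1) -> count=0 queue=[T1] holders={T4}
Final holders: {T4} -> T2 not in holders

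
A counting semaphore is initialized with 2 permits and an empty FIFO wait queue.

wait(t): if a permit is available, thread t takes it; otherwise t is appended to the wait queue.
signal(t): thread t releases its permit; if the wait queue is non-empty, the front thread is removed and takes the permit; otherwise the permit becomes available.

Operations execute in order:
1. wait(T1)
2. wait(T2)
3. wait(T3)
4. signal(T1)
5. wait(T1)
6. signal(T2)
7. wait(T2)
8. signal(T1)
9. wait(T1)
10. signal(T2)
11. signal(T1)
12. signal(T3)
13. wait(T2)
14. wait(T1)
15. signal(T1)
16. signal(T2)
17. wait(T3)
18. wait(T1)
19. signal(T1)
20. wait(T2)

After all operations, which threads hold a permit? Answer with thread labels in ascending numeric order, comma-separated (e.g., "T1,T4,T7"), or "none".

Step 1: wait(T1) -> count=1 queue=[] holders={T1}
Step 2: wait(T2) -> count=0 queue=[] holders={T1,T2}
Step 3: wait(T3) -> count=0 queue=[T3] holders={T1,T2}
Step 4: signal(T1) -> count=0 queue=[] holders={T2,T3}
Step 5: wait(T1) -> count=0 queue=[T1] holders={T2,T3}
Step 6: signal(T2) -> count=0 queue=[] holders={T1,T3}
Step 7: wait(T2) -> count=0 queue=[T2] holders={T1,T3}
Step 8: signal(T1) -> count=0 queue=[] holders={T2,T3}
Step 9: wait(T1) -> count=0 queue=[T1] holders={T2,T3}
Step 10: signal(T2) -> count=0 queue=[] holders={T1,T3}
Step 11: signal(T1) -> count=1 queue=[] holders={T3}
Step 12: signal(T3) -> count=2 queue=[] holders={none}
Step 13: wait(T2) -> count=1 queue=[] holders={T2}
Step 14: wait(T1) -> count=0 queue=[] holders={T1,T2}
Step 15: signal(T1) -> count=1 queue=[] holders={T2}
Step 16: signal(T2) -> count=2 queue=[] holders={none}
Step 17: wait(T3) -> count=1 queue=[] holders={T3}
Step 18: wait(T1) -> count=0 queue=[] holders={T1,T3}
Step 19: signal(T1) -> count=1 queue=[] holders={T3}
Step 20: wait(T2) -> count=0 queue=[] holders={T2,T3}
Final holders: T2,T3

Answer: T2,T3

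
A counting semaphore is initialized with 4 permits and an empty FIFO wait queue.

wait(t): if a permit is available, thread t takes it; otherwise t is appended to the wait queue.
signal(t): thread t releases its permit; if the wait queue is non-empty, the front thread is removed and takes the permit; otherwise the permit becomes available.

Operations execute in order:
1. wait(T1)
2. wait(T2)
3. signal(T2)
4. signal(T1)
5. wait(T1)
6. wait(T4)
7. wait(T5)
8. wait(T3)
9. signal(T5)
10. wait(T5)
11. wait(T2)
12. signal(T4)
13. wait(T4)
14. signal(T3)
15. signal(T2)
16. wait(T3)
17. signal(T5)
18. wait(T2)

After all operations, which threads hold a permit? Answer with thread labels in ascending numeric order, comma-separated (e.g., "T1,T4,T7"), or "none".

Answer: T1,T2,T3,T4

Derivation:
Step 1: wait(T1) -> count=3 queue=[] holders={T1}
Step 2: wait(T2) -> count=2 queue=[] holders={T1,T2}
Step 3: signal(T2) -> count=3 queue=[] holders={T1}
Step 4: signal(T1) -> count=4 queue=[] holders={none}
Step 5: wait(T1) -> count=3 queue=[] holders={T1}
Step 6: wait(T4) -> count=2 queue=[] holders={T1,T4}
Step 7: wait(T5) -> count=1 queue=[] holders={T1,T4,T5}
Step 8: wait(T3) -> count=0 queue=[] holders={T1,T3,T4,T5}
Step 9: signal(T5) -> count=1 queue=[] holders={T1,T3,T4}
Step 10: wait(T5) -> count=0 queue=[] holders={T1,T3,T4,T5}
Step 11: wait(T2) -> count=0 queue=[T2] holders={T1,T3,T4,T5}
Step 12: signal(T4) -> count=0 queue=[] holders={T1,T2,T3,T5}
Step 13: wait(T4) -> count=0 queue=[T4] holders={T1,T2,T3,T5}
Step 14: signal(T3) -> count=0 queue=[] holders={T1,T2,T4,T5}
Step 15: signal(T2) -> count=1 queue=[] holders={T1,T4,T5}
Step 16: wait(T3) -> count=0 queue=[] holders={T1,T3,T4,T5}
Step 17: signal(T5) -> count=1 queue=[] holders={T1,T3,T4}
Step 18: wait(T2) -> count=0 queue=[] holders={T1,T2,T3,T4}
Final holders: T1,T2,T3,T4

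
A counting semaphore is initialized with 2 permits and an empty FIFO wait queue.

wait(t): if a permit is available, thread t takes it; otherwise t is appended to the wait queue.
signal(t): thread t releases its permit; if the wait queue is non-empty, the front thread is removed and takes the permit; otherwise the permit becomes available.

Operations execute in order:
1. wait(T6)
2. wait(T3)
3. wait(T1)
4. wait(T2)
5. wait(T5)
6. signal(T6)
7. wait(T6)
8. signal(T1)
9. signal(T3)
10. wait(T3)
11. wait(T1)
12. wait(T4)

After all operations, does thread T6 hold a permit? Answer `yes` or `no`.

Answer: no

Derivation:
Step 1: wait(T6) -> count=1 queue=[] holders={T6}
Step 2: wait(T3) -> count=0 queue=[] holders={T3,T6}
Step 3: wait(T1) -> count=0 queue=[T1] holders={T3,T6}
Step 4: wait(T2) -> count=0 queue=[T1,T2] holders={T3,T6}
Step 5: wait(T5) -> count=0 queue=[T1,T2,T5] holders={T3,T6}
Step 6: signal(T6) -> count=0 queue=[T2,T5] holders={T1,T3}
Step 7: wait(T6) -> count=0 queue=[T2,T5,T6] holders={T1,T3}
Step 8: signal(T1) -> count=0 queue=[T5,T6] holders={T2,T3}
Step 9: signal(T3) -> count=0 queue=[T6] holders={T2,T5}
Step 10: wait(T3) -> count=0 queue=[T6,T3] holders={T2,T5}
Step 11: wait(T1) -> count=0 queue=[T6,T3,T1] holders={T2,T5}
Step 12: wait(T4) -> count=0 queue=[T6,T3,T1,T4] holders={T2,T5}
Final holders: {T2,T5} -> T6 not in holders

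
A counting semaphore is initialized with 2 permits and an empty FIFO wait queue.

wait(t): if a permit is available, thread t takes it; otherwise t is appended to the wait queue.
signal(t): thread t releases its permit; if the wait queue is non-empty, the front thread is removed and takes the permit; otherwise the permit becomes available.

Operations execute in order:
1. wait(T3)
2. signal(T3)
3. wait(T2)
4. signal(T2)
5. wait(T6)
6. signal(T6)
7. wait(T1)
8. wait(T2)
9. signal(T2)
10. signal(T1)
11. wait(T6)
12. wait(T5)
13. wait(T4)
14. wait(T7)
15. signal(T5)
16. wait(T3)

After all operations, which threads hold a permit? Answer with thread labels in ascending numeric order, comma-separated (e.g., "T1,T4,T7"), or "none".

Answer: T4,T6

Derivation:
Step 1: wait(T3) -> count=1 queue=[] holders={T3}
Step 2: signal(T3) -> count=2 queue=[] holders={none}
Step 3: wait(T2) -> count=1 queue=[] holders={T2}
Step 4: signal(T2) -> count=2 queue=[] holders={none}
Step 5: wait(T6) -> count=1 queue=[] holders={T6}
Step 6: signal(T6) -> count=2 queue=[] holders={none}
Step 7: wait(T1) -> count=1 queue=[] holders={T1}
Step 8: wait(T2) -> count=0 queue=[] holders={T1,T2}
Step 9: signal(T2) -> count=1 queue=[] holders={T1}
Step 10: signal(T1) -> count=2 queue=[] holders={none}
Step 11: wait(T6) -> count=1 queue=[] holders={T6}
Step 12: wait(T5) -> count=0 queue=[] holders={T5,T6}
Step 13: wait(T4) -> count=0 queue=[T4] holders={T5,T6}
Step 14: wait(T7) -> count=0 queue=[T4,T7] holders={T5,T6}
Step 15: signal(T5) -> count=0 queue=[T7] holders={T4,T6}
Step 16: wait(T3) -> count=0 queue=[T7,T3] holders={T4,T6}
Final holders: T4,T6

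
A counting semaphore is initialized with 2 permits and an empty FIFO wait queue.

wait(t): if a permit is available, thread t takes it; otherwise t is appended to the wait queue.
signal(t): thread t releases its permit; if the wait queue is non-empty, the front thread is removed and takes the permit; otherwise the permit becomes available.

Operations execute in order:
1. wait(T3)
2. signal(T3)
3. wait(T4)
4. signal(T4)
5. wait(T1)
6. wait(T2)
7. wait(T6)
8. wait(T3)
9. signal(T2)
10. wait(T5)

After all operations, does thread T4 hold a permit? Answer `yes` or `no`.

Answer: no

Derivation:
Step 1: wait(T3) -> count=1 queue=[] holders={T3}
Step 2: signal(T3) -> count=2 queue=[] holders={none}
Step 3: wait(T4) -> count=1 queue=[] holders={T4}
Step 4: signal(T4) -> count=2 queue=[] holders={none}
Step 5: wait(T1) -> count=1 queue=[] holders={T1}
Step 6: wait(T2) -> count=0 queue=[] holders={T1,T2}
Step 7: wait(T6) -> count=0 queue=[T6] holders={T1,T2}
Step 8: wait(T3) -> count=0 queue=[T6,T3] holders={T1,T2}
Step 9: signal(T2) -> count=0 queue=[T3] holders={T1,T6}
Step 10: wait(T5) -> count=0 queue=[T3,T5] holders={T1,T6}
Final holders: {T1,T6} -> T4 not in holders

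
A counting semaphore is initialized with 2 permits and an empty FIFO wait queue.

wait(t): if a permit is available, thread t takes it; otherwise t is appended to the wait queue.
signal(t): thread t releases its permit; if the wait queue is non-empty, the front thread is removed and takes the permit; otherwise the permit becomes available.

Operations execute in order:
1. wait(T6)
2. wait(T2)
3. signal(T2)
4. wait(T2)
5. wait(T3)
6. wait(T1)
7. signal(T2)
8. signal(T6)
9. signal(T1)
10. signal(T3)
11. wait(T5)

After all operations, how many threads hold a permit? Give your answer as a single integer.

Answer: 1

Derivation:
Step 1: wait(T6) -> count=1 queue=[] holders={T6}
Step 2: wait(T2) -> count=0 queue=[] holders={T2,T6}
Step 3: signal(T2) -> count=1 queue=[] holders={T6}
Step 4: wait(T2) -> count=0 queue=[] holders={T2,T6}
Step 5: wait(T3) -> count=0 queue=[T3] holders={T2,T6}
Step 6: wait(T1) -> count=0 queue=[T3,T1] holders={T2,T6}
Step 7: signal(T2) -> count=0 queue=[T1] holders={T3,T6}
Step 8: signal(T6) -> count=0 queue=[] holders={T1,T3}
Step 9: signal(T1) -> count=1 queue=[] holders={T3}
Step 10: signal(T3) -> count=2 queue=[] holders={none}
Step 11: wait(T5) -> count=1 queue=[] holders={T5}
Final holders: {T5} -> 1 thread(s)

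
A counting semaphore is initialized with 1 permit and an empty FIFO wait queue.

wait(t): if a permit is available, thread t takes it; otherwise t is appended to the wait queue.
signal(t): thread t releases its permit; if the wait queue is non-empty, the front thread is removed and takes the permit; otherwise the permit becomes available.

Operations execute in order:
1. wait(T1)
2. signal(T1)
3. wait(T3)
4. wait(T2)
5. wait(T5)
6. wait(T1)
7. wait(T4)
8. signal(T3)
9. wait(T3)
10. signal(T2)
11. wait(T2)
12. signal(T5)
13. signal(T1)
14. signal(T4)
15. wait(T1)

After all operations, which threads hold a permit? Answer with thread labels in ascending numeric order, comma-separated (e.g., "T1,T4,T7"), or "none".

Answer: T3

Derivation:
Step 1: wait(T1) -> count=0 queue=[] holders={T1}
Step 2: signal(T1) -> count=1 queue=[] holders={none}
Step 3: wait(T3) -> count=0 queue=[] holders={T3}
Step 4: wait(T2) -> count=0 queue=[T2] holders={T3}
Step 5: wait(T5) -> count=0 queue=[T2,T5] holders={T3}
Step 6: wait(T1) -> count=0 queue=[T2,T5,T1] holders={T3}
Step 7: wait(T4) -> count=0 queue=[T2,T5,T1,T4] holders={T3}
Step 8: signal(T3) -> count=0 queue=[T5,T1,T4] holders={T2}
Step 9: wait(T3) -> count=0 queue=[T5,T1,T4,T3] holders={T2}
Step 10: signal(T2) -> count=0 queue=[T1,T4,T3] holders={T5}
Step 11: wait(T2) -> count=0 queue=[T1,T4,T3,T2] holders={T5}
Step 12: signal(T5) -> count=0 queue=[T4,T3,T2] holders={T1}
Step 13: signal(T1) -> count=0 queue=[T3,T2] holders={T4}
Step 14: signal(T4) -> count=0 queue=[T2] holders={T3}
Step 15: wait(T1) -> count=0 queue=[T2,T1] holders={T3}
Final holders: T3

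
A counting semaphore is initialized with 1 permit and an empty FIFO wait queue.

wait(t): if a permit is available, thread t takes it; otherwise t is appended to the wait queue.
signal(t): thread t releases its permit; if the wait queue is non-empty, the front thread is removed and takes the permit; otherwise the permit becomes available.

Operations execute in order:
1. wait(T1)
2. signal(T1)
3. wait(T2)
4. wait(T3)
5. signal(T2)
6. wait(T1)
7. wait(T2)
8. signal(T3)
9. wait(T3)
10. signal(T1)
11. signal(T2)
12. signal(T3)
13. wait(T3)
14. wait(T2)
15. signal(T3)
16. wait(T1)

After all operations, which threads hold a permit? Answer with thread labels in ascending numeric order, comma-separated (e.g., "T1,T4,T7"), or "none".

Answer: T2

Derivation:
Step 1: wait(T1) -> count=0 queue=[] holders={T1}
Step 2: signal(T1) -> count=1 queue=[] holders={none}
Step 3: wait(T2) -> count=0 queue=[] holders={T2}
Step 4: wait(T3) -> count=0 queue=[T3] holders={T2}
Step 5: signal(T2) -> count=0 queue=[] holders={T3}
Step 6: wait(T1) -> count=0 queue=[T1] holders={T3}
Step 7: wait(T2) -> count=0 queue=[T1,T2] holders={T3}
Step 8: signal(T3) -> count=0 queue=[T2] holders={T1}
Step 9: wait(T3) -> count=0 queue=[T2,T3] holders={T1}
Step 10: signal(T1) -> count=0 queue=[T3] holders={T2}
Step 11: signal(T2) -> count=0 queue=[] holders={T3}
Step 12: signal(T3) -> count=1 queue=[] holders={none}
Step 13: wait(T3) -> count=0 queue=[] holders={T3}
Step 14: wait(T2) -> count=0 queue=[T2] holders={T3}
Step 15: signal(T3) -> count=0 queue=[] holders={T2}
Step 16: wait(T1) -> count=0 queue=[T1] holders={T2}
Final holders: T2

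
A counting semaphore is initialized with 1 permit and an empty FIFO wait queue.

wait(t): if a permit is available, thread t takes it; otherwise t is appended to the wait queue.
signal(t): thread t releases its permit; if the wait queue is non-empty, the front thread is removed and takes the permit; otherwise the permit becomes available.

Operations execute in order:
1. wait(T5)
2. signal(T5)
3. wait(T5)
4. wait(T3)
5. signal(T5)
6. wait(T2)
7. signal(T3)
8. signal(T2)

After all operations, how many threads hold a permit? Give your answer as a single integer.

Step 1: wait(T5) -> count=0 queue=[] holders={T5}
Step 2: signal(T5) -> count=1 queue=[] holders={none}
Step 3: wait(T5) -> count=0 queue=[] holders={T5}
Step 4: wait(T3) -> count=0 queue=[T3] holders={T5}
Step 5: signal(T5) -> count=0 queue=[] holders={T3}
Step 6: wait(T2) -> count=0 queue=[T2] holders={T3}
Step 7: signal(T3) -> count=0 queue=[] holders={T2}
Step 8: signal(T2) -> count=1 queue=[] holders={none}
Final holders: {none} -> 0 thread(s)

Answer: 0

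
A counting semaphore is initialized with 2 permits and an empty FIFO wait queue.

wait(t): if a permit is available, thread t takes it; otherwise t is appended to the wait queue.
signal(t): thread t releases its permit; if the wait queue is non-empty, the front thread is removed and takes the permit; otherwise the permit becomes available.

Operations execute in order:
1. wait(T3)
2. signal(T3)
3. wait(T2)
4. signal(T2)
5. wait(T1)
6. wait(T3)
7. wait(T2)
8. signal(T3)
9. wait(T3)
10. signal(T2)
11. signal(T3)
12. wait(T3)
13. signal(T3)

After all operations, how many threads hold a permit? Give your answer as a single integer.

Step 1: wait(T3) -> count=1 queue=[] holders={T3}
Step 2: signal(T3) -> count=2 queue=[] holders={none}
Step 3: wait(T2) -> count=1 queue=[] holders={T2}
Step 4: signal(T2) -> count=2 queue=[] holders={none}
Step 5: wait(T1) -> count=1 queue=[] holders={T1}
Step 6: wait(T3) -> count=0 queue=[] holders={T1,T3}
Step 7: wait(T2) -> count=0 queue=[T2] holders={T1,T3}
Step 8: signal(T3) -> count=0 queue=[] holders={T1,T2}
Step 9: wait(T3) -> count=0 queue=[T3] holders={T1,T2}
Step 10: signal(T2) -> count=0 queue=[] holders={T1,T3}
Step 11: signal(T3) -> count=1 queue=[] holders={T1}
Step 12: wait(T3) -> count=0 queue=[] holders={T1,T3}
Step 13: signal(T3) -> count=1 queue=[] holders={T1}
Final holders: {T1} -> 1 thread(s)

Answer: 1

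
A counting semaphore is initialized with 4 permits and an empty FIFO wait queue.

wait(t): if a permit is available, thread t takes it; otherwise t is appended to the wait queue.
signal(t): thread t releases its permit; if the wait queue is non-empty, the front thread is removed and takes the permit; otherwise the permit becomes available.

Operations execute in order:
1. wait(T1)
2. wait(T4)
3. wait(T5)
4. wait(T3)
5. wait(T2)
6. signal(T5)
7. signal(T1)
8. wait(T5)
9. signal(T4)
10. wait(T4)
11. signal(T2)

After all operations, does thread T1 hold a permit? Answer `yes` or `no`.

Step 1: wait(T1) -> count=3 queue=[] holders={T1}
Step 2: wait(T4) -> count=2 queue=[] holders={T1,T4}
Step 3: wait(T5) -> count=1 queue=[] holders={T1,T4,T5}
Step 4: wait(T3) -> count=0 queue=[] holders={T1,T3,T4,T5}
Step 5: wait(T2) -> count=0 queue=[T2] holders={T1,T3,T4,T5}
Step 6: signal(T5) -> count=0 queue=[] holders={T1,T2,T3,T4}
Step 7: signal(T1) -> count=1 queue=[] holders={T2,T3,T4}
Step 8: wait(T5) -> count=0 queue=[] holders={T2,T3,T4,T5}
Step 9: signal(T4) -> count=1 queue=[] holders={T2,T3,T5}
Step 10: wait(T4) -> count=0 queue=[] holders={T2,T3,T4,T5}
Step 11: signal(T2) -> count=1 queue=[] holders={T3,T4,T5}
Final holders: {T3,T4,T5} -> T1 not in holders

Answer: no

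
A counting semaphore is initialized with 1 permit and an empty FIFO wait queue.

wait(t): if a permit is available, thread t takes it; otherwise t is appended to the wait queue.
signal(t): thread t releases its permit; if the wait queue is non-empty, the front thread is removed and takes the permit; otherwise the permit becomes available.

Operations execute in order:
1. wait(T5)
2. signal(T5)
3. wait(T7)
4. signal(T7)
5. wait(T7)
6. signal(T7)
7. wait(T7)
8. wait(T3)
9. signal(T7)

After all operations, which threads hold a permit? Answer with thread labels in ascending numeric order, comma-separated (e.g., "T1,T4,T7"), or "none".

Answer: T3

Derivation:
Step 1: wait(T5) -> count=0 queue=[] holders={T5}
Step 2: signal(T5) -> count=1 queue=[] holders={none}
Step 3: wait(T7) -> count=0 queue=[] holders={T7}
Step 4: signal(T7) -> count=1 queue=[] holders={none}
Step 5: wait(T7) -> count=0 queue=[] holders={T7}
Step 6: signal(T7) -> count=1 queue=[] holders={none}
Step 7: wait(T7) -> count=0 queue=[] holders={T7}
Step 8: wait(T3) -> count=0 queue=[T3] holders={T7}
Step 9: signal(T7) -> count=0 queue=[] holders={T3}
Final holders: T3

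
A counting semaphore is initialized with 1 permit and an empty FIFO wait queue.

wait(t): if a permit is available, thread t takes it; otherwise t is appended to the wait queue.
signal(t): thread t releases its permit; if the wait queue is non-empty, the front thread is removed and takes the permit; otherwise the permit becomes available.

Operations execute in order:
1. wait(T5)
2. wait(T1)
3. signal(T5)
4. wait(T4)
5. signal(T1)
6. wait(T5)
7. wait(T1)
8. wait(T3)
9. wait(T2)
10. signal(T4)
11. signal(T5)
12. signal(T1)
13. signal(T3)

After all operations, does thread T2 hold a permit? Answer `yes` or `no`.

Answer: yes

Derivation:
Step 1: wait(T5) -> count=0 queue=[] holders={T5}
Step 2: wait(T1) -> count=0 queue=[T1] holders={T5}
Step 3: signal(T5) -> count=0 queue=[] holders={T1}
Step 4: wait(T4) -> count=0 queue=[T4] holders={T1}
Step 5: signal(T1) -> count=0 queue=[] holders={T4}
Step 6: wait(T5) -> count=0 queue=[T5] holders={T4}
Step 7: wait(T1) -> count=0 queue=[T5,T1] holders={T4}
Step 8: wait(T3) -> count=0 queue=[T5,T1,T3] holders={T4}
Step 9: wait(T2) -> count=0 queue=[T5,T1,T3,T2] holders={T4}
Step 10: signal(T4) -> count=0 queue=[T1,T3,T2] holders={T5}
Step 11: signal(T5) -> count=0 queue=[T3,T2] holders={T1}
Step 12: signal(T1) -> count=0 queue=[T2] holders={T3}
Step 13: signal(T3) -> count=0 queue=[] holders={T2}
Final holders: {T2} -> T2 in holders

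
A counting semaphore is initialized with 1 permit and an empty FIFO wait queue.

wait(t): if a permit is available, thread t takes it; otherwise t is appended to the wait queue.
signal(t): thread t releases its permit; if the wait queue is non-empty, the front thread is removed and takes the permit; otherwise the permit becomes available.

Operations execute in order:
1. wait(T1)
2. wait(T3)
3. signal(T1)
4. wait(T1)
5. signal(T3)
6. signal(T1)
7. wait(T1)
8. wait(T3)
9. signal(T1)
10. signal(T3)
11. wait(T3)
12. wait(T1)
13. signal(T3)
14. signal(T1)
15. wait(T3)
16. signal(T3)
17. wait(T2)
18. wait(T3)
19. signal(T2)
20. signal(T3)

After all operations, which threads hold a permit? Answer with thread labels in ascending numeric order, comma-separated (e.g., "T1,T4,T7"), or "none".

Step 1: wait(T1) -> count=0 queue=[] holders={T1}
Step 2: wait(T3) -> count=0 queue=[T3] holders={T1}
Step 3: signal(T1) -> count=0 queue=[] holders={T3}
Step 4: wait(T1) -> count=0 queue=[T1] holders={T3}
Step 5: signal(T3) -> count=0 queue=[] holders={T1}
Step 6: signal(T1) -> count=1 queue=[] holders={none}
Step 7: wait(T1) -> count=0 queue=[] holders={T1}
Step 8: wait(T3) -> count=0 queue=[T3] holders={T1}
Step 9: signal(T1) -> count=0 queue=[] holders={T3}
Step 10: signal(T3) -> count=1 queue=[] holders={none}
Step 11: wait(T3) -> count=0 queue=[] holders={T3}
Step 12: wait(T1) -> count=0 queue=[T1] holders={T3}
Step 13: signal(T3) -> count=0 queue=[] holders={T1}
Step 14: signal(T1) -> count=1 queue=[] holders={none}
Step 15: wait(T3) -> count=0 queue=[] holders={T3}
Step 16: signal(T3) -> count=1 queue=[] holders={none}
Step 17: wait(T2) -> count=0 queue=[] holders={T2}
Step 18: wait(T3) -> count=0 queue=[T3] holders={T2}
Step 19: signal(T2) -> count=0 queue=[] holders={T3}
Step 20: signal(T3) -> count=1 queue=[] holders={none}
Final holders: none

Answer: none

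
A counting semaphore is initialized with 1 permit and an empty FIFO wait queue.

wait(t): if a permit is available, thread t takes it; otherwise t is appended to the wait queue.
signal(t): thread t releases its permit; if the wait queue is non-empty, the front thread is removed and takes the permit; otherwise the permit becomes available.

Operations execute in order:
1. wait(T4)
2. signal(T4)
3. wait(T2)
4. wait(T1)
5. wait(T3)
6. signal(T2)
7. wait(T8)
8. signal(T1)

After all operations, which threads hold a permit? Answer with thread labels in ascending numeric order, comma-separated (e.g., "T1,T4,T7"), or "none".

Step 1: wait(T4) -> count=0 queue=[] holders={T4}
Step 2: signal(T4) -> count=1 queue=[] holders={none}
Step 3: wait(T2) -> count=0 queue=[] holders={T2}
Step 4: wait(T1) -> count=0 queue=[T1] holders={T2}
Step 5: wait(T3) -> count=0 queue=[T1,T3] holders={T2}
Step 6: signal(T2) -> count=0 queue=[T3] holders={T1}
Step 7: wait(T8) -> count=0 queue=[T3,T8] holders={T1}
Step 8: signal(T1) -> count=0 queue=[T8] holders={T3}
Final holders: T3

Answer: T3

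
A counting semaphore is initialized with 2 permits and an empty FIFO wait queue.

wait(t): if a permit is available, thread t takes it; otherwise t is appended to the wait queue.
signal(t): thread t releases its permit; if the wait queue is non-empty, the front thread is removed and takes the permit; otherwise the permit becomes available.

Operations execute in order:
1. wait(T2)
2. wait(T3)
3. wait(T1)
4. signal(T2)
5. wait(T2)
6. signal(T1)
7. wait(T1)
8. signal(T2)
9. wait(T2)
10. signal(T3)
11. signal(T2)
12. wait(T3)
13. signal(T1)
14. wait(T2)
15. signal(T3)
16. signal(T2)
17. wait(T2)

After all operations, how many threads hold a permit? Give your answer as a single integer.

Answer: 1

Derivation:
Step 1: wait(T2) -> count=1 queue=[] holders={T2}
Step 2: wait(T3) -> count=0 queue=[] holders={T2,T3}
Step 3: wait(T1) -> count=0 queue=[T1] holders={T2,T3}
Step 4: signal(T2) -> count=0 queue=[] holders={T1,T3}
Step 5: wait(T2) -> count=0 queue=[T2] holders={T1,T3}
Step 6: signal(T1) -> count=0 queue=[] holders={T2,T3}
Step 7: wait(T1) -> count=0 queue=[T1] holders={T2,T3}
Step 8: signal(T2) -> count=0 queue=[] holders={T1,T3}
Step 9: wait(T2) -> count=0 queue=[T2] holders={T1,T3}
Step 10: signal(T3) -> count=0 queue=[] holders={T1,T2}
Step 11: signal(T2) -> count=1 queue=[] holders={T1}
Step 12: wait(T3) -> count=0 queue=[] holders={T1,T3}
Step 13: signal(T1) -> count=1 queue=[] holders={T3}
Step 14: wait(T2) -> count=0 queue=[] holders={T2,T3}
Step 15: signal(T3) -> count=1 queue=[] holders={T2}
Step 16: signal(T2) -> count=2 queue=[] holders={none}
Step 17: wait(T2) -> count=1 queue=[] holders={T2}
Final holders: {T2} -> 1 thread(s)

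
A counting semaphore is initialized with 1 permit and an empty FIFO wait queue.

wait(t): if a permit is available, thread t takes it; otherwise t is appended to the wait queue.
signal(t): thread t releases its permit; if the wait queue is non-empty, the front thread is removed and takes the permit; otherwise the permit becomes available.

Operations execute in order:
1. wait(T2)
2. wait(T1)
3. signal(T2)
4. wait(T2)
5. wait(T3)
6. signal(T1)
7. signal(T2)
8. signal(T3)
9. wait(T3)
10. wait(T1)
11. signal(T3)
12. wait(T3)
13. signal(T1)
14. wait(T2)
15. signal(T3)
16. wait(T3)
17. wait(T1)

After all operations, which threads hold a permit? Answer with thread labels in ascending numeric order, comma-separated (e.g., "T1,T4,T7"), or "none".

Step 1: wait(T2) -> count=0 queue=[] holders={T2}
Step 2: wait(T1) -> count=0 queue=[T1] holders={T2}
Step 3: signal(T2) -> count=0 queue=[] holders={T1}
Step 4: wait(T2) -> count=0 queue=[T2] holders={T1}
Step 5: wait(T3) -> count=0 queue=[T2,T3] holders={T1}
Step 6: signal(T1) -> count=0 queue=[T3] holders={T2}
Step 7: signal(T2) -> count=0 queue=[] holders={T3}
Step 8: signal(T3) -> count=1 queue=[] holders={none}
Step 9: wait(T3) -> count=0 queue=[] holders={T3}
Step 10: wait(T1) -> count=0 queue=[T1] holders={T3}
Step 11: signal(T3) -> count=0 queue=[] holders={T1}
Step 12: wait(T3) -> count=0 queue=[T3] holders={T1}
Step 13: signal(T1) -> count=0 queue=[] holders={T3}
Step 14: wait(T2) -> count=0 queue=[T2] holders={T3}
Step 15: signal(T3) -> count=0 queue=[] holders={T2}
Step 16: wait(T3) -> count=0 queue=[T3] holders={T2}
Step 17: wait(T1) -> count=0 queue=[T3,T1] holders={T2}
Final holders: T2

Answer: T2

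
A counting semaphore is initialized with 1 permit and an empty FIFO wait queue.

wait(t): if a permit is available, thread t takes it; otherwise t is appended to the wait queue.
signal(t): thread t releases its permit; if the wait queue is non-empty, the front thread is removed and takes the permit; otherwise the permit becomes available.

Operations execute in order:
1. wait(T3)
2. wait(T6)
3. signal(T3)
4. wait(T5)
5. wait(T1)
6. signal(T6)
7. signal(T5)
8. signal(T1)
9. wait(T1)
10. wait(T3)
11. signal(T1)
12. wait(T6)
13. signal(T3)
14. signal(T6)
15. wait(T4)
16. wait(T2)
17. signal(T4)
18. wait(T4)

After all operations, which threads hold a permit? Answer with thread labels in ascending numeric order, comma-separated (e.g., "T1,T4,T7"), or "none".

Answer: T2

Derivation:
Step 1: wait(T3) -> count=0 queue=[] holders={T3}
Step 2: wait(T6) -> count=0 queue=[T6] holders={T3}
Step 3: signal(T3) -> count=0 queue=[] holders={T6}
Step 4: wait(T5) -> count=0 queue=[T5] holders={T6}
Step 5: wait(T1) -> count=0 queue=[T5,T1] holders={T6}
Step 6: signal(T6) -> count=0 queue=[T1] holders={T5}
Step 7: signal(T5) -> count=0 queue=[] holders={T1}
Step 8: signal(T1) -> count=1 queue=[] holders={none}
Step 9: wait(T1) -> count=0 queue=[] holders={T1}
Step 10: wait(T3) -> count=0 queue=[T3] holders={T1}
Step 11: signal(T1) -> count=0 queue=[] holders={T3}
Step 12: wait(T6) -> count=0 queue=[T6] holders={T3}
Step 13: signal(T3) -> count=0 queue=[] holders={T6}
Step 14: signal(T6) -> count=1 queue=[] holders={none}
Step 15: wait(T4) -> count=0 queue=[] holders={T4}
Step 16: wait(T2) -> count=0 queue=[T2] holders={T4}
Step 17: signal(T4) -> count=0 queue=[] holders={T2}
Step 18: wait(T4) -> count=0 queue=[T4] holders={T2}
Final holders: T2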